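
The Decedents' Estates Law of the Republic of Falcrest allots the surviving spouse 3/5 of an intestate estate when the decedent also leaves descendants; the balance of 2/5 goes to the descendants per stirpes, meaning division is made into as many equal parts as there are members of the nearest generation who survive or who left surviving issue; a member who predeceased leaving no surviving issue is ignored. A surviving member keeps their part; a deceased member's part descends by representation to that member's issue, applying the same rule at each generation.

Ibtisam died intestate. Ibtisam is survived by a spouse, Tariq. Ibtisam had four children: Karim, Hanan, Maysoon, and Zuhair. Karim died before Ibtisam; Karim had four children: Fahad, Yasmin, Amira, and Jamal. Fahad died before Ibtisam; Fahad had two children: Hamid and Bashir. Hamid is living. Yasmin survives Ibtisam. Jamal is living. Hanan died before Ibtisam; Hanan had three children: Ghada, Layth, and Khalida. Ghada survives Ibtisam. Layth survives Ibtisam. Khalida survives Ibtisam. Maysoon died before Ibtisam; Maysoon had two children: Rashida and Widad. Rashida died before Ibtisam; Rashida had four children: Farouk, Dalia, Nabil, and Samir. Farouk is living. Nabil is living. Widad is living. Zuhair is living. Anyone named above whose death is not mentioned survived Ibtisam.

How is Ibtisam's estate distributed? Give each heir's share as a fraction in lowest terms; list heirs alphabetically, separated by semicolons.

Tariq, as surviving spouse, takes 3/5.
The remaining 2/5 passes to Ibtisam's descendants per stirpes.
The 2/5 is divided into 4 equal shares of 1/10 among Karim, Hanan, Maysoon, Zuhair.
Karim predeceased; the 1/10 allotted to Karim's branch passes to Karim's issue by representation.
The 1/10 is divided into 4 equal shares of 1/40 among Fahad, Yasmin, Amira, Jamal.
Fahad predeceased; the 1/40 allotted to Fahad's branch passes to Fahad's issue by representation.
The 1/40 is divided into 2 equal shares of 1/80 among Hamid, Bashir.
Hamid is living and takes 1/80.
Bashir is living and takes 1/80.
Yasmin is living and takes 1/40.
Amira is living and takes 1/40.
Jamal is living and takes 1/40.
Hanan predeceased; the 1/10 allotted to Hanan's branch passes to Hanan's issue by representation.
The 1/10 is divided into 3 equal shares of 1/30 among Ghada, Layth, Khalida.
Ghada is living and takes 1/30.
Layth is living and takes 1/30.
Khalida is living and takes 1/30.
Maysoon predeceased; the 1/10 allotted to Maysoon's branch passes to Maysoon's issue by representation.
The 1/10 is divided into 2 equal shares of 1/20 among Rashida, Widad.
Rashida predeceased; the 1/20 allotted to Rashida's branch passes to Rashida's issue by representation.
The 1/20 is divided into 4 equal shares of 1/80 among Farouk, Dalia, Nabil, Samir.
Farouk is living and takes 1/80.
Dalia is living and takes 1/80.
Nabil is living and takes 1/80.
Samir is living and takes 1/80.
Widad is living and takes 1/20.
Zuhair is living and takes 1/10.

Amira 1/40; Bashir 1/80; Dalia 1/80; Farouk 1/80; Ghada 1/30; Hamid 1/80; Jamal 1/40; Khalida 1/30; Layth 1/30; Nabil 1/80; Samir 1/80; Tariq 3/5; Widad 1/20; Yasmin 1/40; Zuhair 1/10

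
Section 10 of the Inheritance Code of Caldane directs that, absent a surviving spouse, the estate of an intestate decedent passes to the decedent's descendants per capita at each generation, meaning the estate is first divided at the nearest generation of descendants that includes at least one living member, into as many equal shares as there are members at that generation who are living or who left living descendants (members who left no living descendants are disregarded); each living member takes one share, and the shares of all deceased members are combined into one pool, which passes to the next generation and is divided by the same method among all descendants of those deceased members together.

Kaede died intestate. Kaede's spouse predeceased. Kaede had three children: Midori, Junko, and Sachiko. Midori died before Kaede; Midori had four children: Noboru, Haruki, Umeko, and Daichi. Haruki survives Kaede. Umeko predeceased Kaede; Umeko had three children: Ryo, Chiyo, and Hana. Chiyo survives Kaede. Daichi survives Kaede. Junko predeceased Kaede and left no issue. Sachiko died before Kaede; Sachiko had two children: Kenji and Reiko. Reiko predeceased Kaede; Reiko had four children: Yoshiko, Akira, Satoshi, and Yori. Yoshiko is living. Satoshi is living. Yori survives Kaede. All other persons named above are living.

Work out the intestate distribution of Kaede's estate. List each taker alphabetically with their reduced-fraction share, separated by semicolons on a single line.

Akira 1/21; Chiyo 1/21; Daichi 1/6; Hana 1/21; Haruki 1/6; Kenji 1/6; Noboru 1/6; Ryo 1/21; Satoshi 1/21; Yori 1/21; Yoshiko 1/21

There is no surviving spouse, so the entire estate passes to Kaede's descendants per capita at each generation.
No one at generation 1 (Midori, Sachiko) is living; moving to the next generation.
At generation 2 (Noboru, Haruki, Umeko, Daichi, Kenji, Reiko) there are 6 shares of (1)/6 = 1/6 each.
Living: Noboru, Haruki, Daichi, and Kenji — each takes 1/6.
Deceased: Umeko and Reiko. Their combined 1/3 is pooled and carried to generation 3.
At generation 3 (Ryo, Chiyo, Hana, Yoshiko, Akira, Satoshi, Yori) there are 7 shares of (1/3)/7 = 1/21 each.
Living: Ryo, Chiyo, Hana, Yoshiko, Akira, Satoshi, and Yori — each takes 1/21.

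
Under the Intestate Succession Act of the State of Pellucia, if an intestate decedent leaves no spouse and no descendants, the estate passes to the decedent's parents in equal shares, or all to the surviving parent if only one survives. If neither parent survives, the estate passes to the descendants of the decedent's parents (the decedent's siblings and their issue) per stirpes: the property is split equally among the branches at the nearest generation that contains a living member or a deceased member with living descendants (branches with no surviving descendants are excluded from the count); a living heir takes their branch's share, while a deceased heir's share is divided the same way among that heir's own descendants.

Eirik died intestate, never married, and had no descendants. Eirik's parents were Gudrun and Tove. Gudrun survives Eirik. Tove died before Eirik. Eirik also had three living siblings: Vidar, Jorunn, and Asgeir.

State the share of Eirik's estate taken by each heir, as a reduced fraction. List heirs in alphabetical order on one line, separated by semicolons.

Gudrun 1

Only one parent, Gudrun, survives, so Gudrun takes the entire estate. The siblings take nothing because a surviving parent has priority.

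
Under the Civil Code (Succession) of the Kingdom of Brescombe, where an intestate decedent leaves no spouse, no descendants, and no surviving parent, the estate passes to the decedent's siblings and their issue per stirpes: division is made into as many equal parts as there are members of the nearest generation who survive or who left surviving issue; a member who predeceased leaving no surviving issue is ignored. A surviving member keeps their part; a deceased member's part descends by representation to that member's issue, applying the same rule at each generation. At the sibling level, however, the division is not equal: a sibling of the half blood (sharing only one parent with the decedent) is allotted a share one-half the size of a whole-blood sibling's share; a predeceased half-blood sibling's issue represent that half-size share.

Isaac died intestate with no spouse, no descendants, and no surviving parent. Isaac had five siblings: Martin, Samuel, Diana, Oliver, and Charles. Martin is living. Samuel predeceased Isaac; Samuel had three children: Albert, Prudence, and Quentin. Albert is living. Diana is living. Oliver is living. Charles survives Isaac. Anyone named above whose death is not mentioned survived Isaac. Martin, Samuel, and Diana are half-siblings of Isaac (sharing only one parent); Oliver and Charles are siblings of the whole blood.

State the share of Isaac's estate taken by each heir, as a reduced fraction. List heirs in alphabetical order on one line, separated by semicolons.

No spouse, descendants, or parent survives, so the estate passes to Isaac's siblings per stirpes.
Half-blood siblings count for one-half the weight of whole-blood siblings at the initial division.
Dividing 1 in proportion to weights (total weight 7/2): Martin (weight 1/2) → 1/7; Samuel (weight 1/2) → 1/7; Diana (weight 1/2) → 1/7; Oliver (weight 1) → 2/7; Charles (weight 1) → 2/7.
Martin is living and takes 1/7.
Samuel predeceased; the 1/7 allotted to Samuel's branch passes to Samuel's issue by representation.
The 1/7 is divided into 3 equal shares of 1/21 among Albert, Prudence, Quentin.
Albert is living and takes 1/21.
Prudence is living and takes 1/21.
Quentin is living and takes 1/21.
Diana is living and takes 1/7.
Oliver is living and takes 2/7.
Charles is living and takes 2/7.

Albert 1/21; Charles 2/7; Diana 1/7; Martin 1/7; Oliver 2/7; Prudence 1/21; Quentin 1/21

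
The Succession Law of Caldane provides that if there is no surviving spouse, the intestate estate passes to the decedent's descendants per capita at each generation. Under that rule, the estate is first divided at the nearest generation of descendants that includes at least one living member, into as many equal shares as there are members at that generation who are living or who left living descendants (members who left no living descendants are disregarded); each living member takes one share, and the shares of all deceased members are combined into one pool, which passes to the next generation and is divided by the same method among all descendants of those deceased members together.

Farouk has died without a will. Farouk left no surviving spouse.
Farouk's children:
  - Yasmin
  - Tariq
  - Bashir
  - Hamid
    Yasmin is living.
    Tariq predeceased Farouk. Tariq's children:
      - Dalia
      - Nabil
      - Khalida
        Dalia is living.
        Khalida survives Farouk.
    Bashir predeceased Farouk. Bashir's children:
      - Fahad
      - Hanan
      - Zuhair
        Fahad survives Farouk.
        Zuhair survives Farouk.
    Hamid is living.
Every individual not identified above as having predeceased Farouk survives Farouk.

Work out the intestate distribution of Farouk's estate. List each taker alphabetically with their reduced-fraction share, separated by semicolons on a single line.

Dalia 1/12; Fahad 1/12; Hamid 1/4; Hanan 1/12; Khalida 1/12; Nabil 1/12; Yasmin 1/4; Zuhair 1/12

There is no surviving spouse, so the entire estate passes to Farouk's descendants per capita at each generation.
At generation 1 (Yasmin, Tariq, Bashir, Hamid) there are 4 shares of (1)/4 = 1/4 each.
Living: Yasmin and Hamid — each takes 1/4.
Deceased: Tariq and Bashir. Their combined 1/2 is pooled and carried to generation 2.
At generation 2 (Dalia, Nabil, Khalida, Fahad, Hanan, Zuhair) there are 6 shares of (1/2)/6 = 1/12 each.
Living: Dalia, Nabil, Khalida, Fahad, Hanan, and Zuhair — each takes 1/12.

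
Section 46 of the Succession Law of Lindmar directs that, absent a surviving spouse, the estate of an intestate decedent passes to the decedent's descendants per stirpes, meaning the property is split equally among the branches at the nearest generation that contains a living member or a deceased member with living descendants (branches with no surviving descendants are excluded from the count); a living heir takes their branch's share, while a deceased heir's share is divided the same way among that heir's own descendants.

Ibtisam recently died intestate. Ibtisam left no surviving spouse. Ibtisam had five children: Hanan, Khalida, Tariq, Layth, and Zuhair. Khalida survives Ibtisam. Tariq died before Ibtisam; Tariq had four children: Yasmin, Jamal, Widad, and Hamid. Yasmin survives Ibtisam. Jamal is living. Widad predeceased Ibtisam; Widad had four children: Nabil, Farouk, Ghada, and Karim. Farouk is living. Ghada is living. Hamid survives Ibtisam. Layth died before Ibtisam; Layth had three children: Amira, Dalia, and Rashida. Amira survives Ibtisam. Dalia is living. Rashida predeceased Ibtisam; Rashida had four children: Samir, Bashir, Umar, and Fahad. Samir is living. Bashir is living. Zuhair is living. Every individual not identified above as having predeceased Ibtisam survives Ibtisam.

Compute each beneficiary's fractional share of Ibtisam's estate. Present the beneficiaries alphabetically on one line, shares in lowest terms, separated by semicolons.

There is no surviving spouse, so the entire estate passes to Ibtisam's descendants per stirpes.
The estate is divided into 5 equal shares of 1/5 among Hanan, Khalida, Tariq, Layth, Zuhair.
Hanan is living and takes 1/5.
Khalida is living and takes 1/5.
Tariq predeceased; the 1/5 allotted to Tariq's branch passes to Tariq's issue by representation.
The 1/5 is divided into 4 equal shares of 1/20 among Yasmin, Jamal, Widad, Hamid.
Yasmin is living and takes 1/20.
Jamal is living and takes 1/20.
Widad predeceased; the 1/20 allotted to Widad's branch passes to Widad's issue by representation.
The 1/20 is divided into 4 equal shares of 1/80 among Nabil, Farouk, Ghada, Karim.
Nabil is living and takes 1/80.
Farouk is living and takes 1/80.
Ghada is living and takes 1/80.
Karim is living and takes 1/80.
Hamid is living and takes 1/20.
Layth predeceased; the 1/5 allotted to Layth's branch passes to Layth's issue by representation.
The 1/5 is divided into 3 equal shares of 1/15 among Amira, Dalia, Rashida.
Amira is living and takes 1/15.
Dalia is living and takes 1/15.
Rashida predeceased; the 1/15 allotted to Rashida's branch passes to Rashida's issue by representation.
The 1/15 is divided into 4 equal shares of 1/60 among Samir, Bashir, Umar, Fahad.
Samir is living and takes 1/60.
Bashir is living and takes 1/60.
Umar is living and takes 1/60.
Fahad is living and takes 1/60.
Zuhair is living and takes 1/5.

Amira 1/15; Bashir 1/60; Dalia 1/15; Fahad 1/60; Farouk 1/80; Ghada 1/80; Hamid 1/20; Hanan 1/5; Jamal 1/20; Karim 1/80; Khalida 1/5; Nabil 1/80; Samir 1/60; Umar 1/60; Yasmin 1/20; Zuhair 1/5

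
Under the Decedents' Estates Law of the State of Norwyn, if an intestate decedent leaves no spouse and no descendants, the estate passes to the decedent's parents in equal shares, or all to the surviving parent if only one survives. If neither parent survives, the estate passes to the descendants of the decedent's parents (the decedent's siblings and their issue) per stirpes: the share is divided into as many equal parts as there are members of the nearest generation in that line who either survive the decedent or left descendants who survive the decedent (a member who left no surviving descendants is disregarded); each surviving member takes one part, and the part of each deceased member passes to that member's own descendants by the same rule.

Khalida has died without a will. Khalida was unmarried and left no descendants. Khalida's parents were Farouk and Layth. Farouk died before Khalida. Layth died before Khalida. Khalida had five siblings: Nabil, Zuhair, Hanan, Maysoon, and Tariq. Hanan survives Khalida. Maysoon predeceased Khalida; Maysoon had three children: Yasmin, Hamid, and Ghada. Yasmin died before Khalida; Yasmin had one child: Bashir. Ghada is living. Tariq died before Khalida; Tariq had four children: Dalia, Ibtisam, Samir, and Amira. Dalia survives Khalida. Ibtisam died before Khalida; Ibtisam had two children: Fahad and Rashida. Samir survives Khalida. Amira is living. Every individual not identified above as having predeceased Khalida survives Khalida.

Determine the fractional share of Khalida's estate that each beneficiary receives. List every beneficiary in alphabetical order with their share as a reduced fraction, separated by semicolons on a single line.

Amira 1/20; Bashir 1/15; Dalia 1/20; Fahad 1/40; Ghada 1/15; Hamid 1/15; Hanan 1/5; Nabil 1/5; Rashida 1/40; Samir 1/20; Zuhair 1/5

Neither parent survives and there are no descendants, so the estate passes to Khalida's siblings and their issue per stirpes.
The estate is divided into 5 equal shares of 1/5 among Nabil, Zuhair, Hanan, Maysoon, Tariq.
Nabil is living and takes 1/5.
Zuhair is living and takes 1/5.
Hanan is living and takes 1/5.
Maysoon predeceased; the 1/5 allotted to Maysoon's branch passes to Maysoon's issue by representation.
The 1/5 is divided into 3 equal shares of 1/15 among Yasmin, Hamid, Ghada.
Yasmin predeceased; the 1/15 allotted to Yasmin's branch passes to Yasmin's issue by representation.
Bashir is the sole taker at this level and receives the full 1/15.
Hamid is living and takes 1/15.
Ghada is living and takes 1/15.
Tariq predeceased; the 1/5 allotted to Tariq's branch passes to Tariq's issue by representation.
The 1/5 is divided into 4 equal shares of 1/20 among Dalia, Ibtisam, Samir, Amira.
Dalia is living and takes 1/20.
Ibtisam predeceased; the 1/20 allotted to Ibtisam's branch passes to Ibtisam's issue by representation.
The 1/20 is divided into 2 equal shares of 1/40 among Fahad, Rashida.
Fahad is living and takes 1/40.
Rashida is living and takes 1/40.
Samir is living and takes 1/20.
Amira is living and takes 1/20.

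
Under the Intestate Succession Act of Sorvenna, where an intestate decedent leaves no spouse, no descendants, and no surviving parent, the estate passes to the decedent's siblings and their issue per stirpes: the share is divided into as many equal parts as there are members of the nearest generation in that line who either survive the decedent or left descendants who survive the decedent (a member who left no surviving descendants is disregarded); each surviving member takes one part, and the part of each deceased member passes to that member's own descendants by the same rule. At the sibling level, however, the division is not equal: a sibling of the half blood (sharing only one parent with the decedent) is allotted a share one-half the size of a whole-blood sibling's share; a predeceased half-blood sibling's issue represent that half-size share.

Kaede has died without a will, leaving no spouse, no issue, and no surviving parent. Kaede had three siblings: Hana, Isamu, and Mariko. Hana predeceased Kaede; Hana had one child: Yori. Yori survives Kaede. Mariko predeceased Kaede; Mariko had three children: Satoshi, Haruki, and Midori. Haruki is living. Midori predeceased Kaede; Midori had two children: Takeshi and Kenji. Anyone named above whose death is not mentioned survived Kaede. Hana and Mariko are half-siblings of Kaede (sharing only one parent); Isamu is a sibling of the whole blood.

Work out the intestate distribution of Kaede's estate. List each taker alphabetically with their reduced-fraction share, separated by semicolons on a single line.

No spouse, descendants, or parent survives, so the estate passes to Kaede's siblings per stirpes.
Half-blood siblings count for one-half the weight of whole-blood siblings at the initial division.
Dividing 1 in proportion to weights (total weight 2): Hana (weight 1/2) → 1/4; Isamu (weight 1) → 1/2; Mariko (weight 1/2) → 1/4.
Hana predeceased; the 1/4 allotted to Hana's branch passes to Hana's issue by representation.
Yori is the sole taker at this level and receives the full 1/4.
Isamu is living and takes 1/2.
Mariko predeceased; the 1/4 allotted to Mariko's branch passes to Mariko's issue by representation.
The 1/4 is divided into 3 equal shares of 1/12 among Satoshi, Haruki, Midori.
Satoshi is living and takes 1/12.
Haruki is living and takes 1/12.
Midori predeceased; the 1/12 allotted to Midori's branch passes to Midori's issue by representation.
The 1/12 is divided into 2 equal shares of 1/24 among Takeshi, Kenji.
Takeshi is living and takes 1/24.
Kenji is living and takes 1/24.

Haruki 1/12; Isamu 1/2; Kenji 1/24; Satoshi 1/12; Takeshi 1/24; Yori 1/4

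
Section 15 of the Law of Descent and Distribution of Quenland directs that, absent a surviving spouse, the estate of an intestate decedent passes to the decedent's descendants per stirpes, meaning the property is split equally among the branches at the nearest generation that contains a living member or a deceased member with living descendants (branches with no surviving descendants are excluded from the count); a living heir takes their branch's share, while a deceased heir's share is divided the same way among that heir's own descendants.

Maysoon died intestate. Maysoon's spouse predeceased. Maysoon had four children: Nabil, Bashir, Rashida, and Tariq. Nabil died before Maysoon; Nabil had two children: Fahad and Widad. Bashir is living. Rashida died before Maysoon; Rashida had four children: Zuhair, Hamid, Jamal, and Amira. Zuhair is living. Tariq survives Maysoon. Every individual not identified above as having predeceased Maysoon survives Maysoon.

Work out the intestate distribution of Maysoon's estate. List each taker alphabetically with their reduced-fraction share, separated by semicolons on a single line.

Amira 1/16; Bashir 1/4; Fahad 1/8; Hamid 1/16; Jamal 1/16; Tariq 1/4; Widad 1/8; Zuhair 1/16

There is no surviving spouse, so the entire estate passes to Maysoon's descendants per stirpes.
The estate is divided into 4 equal shares of 1/4 among Nabil, Bashir, Rashida, Tariq.
Nabil predeceased; the 1/4 allotted to Nabil's branch passes to Nabil's issue by representation.
The 1/4 is divided into 2 equal shares of 1/8 among Fahad, Widad.
Fahad is living and takes 1/8.
Widad is living and takes 1/8.
Bashir is living and takes 1/4.
Rashida predeceased; the 1/4 allotted to Rashida's branch passes to Rashida's issue by representation.
The 1/4 is divided into 4 equal shares of 1/16 among Zuhair, Hamid, Jamal, Amira.
Zuhair is living and takes 1/16.
Hamid is living and takes 1/16.
Jamal is living and takes 1/16.
Amira is living and takes 1/16.
Tariq is living and takes 1/4.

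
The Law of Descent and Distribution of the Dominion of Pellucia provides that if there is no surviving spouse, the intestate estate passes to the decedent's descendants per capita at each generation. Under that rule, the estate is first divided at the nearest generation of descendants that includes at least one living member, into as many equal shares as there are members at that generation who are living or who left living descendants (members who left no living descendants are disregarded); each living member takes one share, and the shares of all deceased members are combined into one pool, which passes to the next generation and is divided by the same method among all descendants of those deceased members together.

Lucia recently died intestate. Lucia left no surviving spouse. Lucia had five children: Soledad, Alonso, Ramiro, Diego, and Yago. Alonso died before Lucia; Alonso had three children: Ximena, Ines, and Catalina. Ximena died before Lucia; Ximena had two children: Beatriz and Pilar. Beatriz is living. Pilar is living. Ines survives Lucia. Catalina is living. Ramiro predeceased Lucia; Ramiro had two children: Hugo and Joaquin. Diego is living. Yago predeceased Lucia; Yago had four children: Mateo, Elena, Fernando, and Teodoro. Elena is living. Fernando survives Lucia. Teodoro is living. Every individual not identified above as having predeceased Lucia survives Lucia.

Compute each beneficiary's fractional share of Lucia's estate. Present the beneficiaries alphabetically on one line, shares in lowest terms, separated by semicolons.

There is no surviving spouse, so the entire estate passes to Lucia's descendants per capita at each generation.
At generation 1 (Soledad, Alonso, Ramiro, Diego, Yago) there are 5 shares of (1)/5 = 1/5 each.
Living: Soledad and Diego — each takes 1/5.
Deceased: Alonso, Ramiro, and Yago. Their combined 3/5 is pooled and carried to generation 2.
At generation 2 (Ximena, Ines, Catalina, Hugo, Joaquin, Mateo, Elena, Fernando, Teodoro) there are 9 shares of (3/5)/9 = 1/15 each.
Living: Ines, Catalina, Hugo, Joaquin, Mateo, Elena, Fernando, and Teodoro — each takes 1/15.
Deceased: Ximena. That 1/15 share is carried to generation 3.
At generation 3 (Beatriz, Pilar) there are 2 shares of (1/15)/2 = 1/30 each.
Living: Beatriz and Pilar — each takes 1/30.

Beatriz 1/30; Catalina 1/15; Diego 1/5; Elena 1/15; Fernando 1/15; Hugo 1/15; Ines 1/15; Joaquin 1/15; Mateo 1/15; Pilar 1/30; Soledad 1/5; Teodoro 1/15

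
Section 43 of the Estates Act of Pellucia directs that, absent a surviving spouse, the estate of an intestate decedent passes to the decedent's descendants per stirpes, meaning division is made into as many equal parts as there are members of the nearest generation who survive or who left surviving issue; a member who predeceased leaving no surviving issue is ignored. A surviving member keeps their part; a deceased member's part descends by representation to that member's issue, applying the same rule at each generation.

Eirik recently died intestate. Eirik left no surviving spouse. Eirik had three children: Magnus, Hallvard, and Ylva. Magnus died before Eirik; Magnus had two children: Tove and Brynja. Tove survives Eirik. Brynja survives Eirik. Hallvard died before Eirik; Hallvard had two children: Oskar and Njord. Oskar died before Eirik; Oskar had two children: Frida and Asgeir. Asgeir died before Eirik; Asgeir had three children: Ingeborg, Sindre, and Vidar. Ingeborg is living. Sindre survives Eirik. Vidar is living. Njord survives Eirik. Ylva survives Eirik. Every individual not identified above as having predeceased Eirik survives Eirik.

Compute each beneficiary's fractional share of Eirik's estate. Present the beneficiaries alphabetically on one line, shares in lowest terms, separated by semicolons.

There is no surviving spouse, so the entire estate passes to Eirik's descendants per stirpes.
The estate is divided into 3 equal shares of 1/3 among Magnus, Hallvard, Ylva.
Magnus predeceased; the 1/3 allotted to Magnus's branch passes to Magnus's issue by representation.
The 1/3 is divided into 2 equal shares of 1/6 among Tove, Brynja.
Tove is living and takes 1/6.
Brynja is living and takes 1/6.
Hallvard predeceased; the 1/3 allotted to Hallvard's branch passes to Hallvard's issue by representation.
The 1/3 is divided into 2 equal shares of 1/6 among Oskar, Njord.
Oskar predeceased; the 1/6 allotted to Oskar's branch passes to Oskar's issue by representation.
The 1/6 is divided into 2 equal shares of 1/12 among Frida, Asgeir.
Frida is living and takes 1/12.
Asgeir predeceased; the 1/12 allotted to Asgeir's branch passes to Asgeir's issue by representation.
The 1/12 is divided into 3 equal shares of 1/36 among Ingeborg, Sindre, Vidar.
Ingeborg is living and takes 1/36.
Sindre is living and takes 1/36.
Vidar is living and takes 1/36.
Njord is living and takes 1/6.
Ylva is living and takes 1/3.

Brynja 1/6; Frida 1/12; Ingeborg 1/36; Njord 1/6; Sindre 1/36; Tove 1/6; Vidar 1/36; Ylva 1/3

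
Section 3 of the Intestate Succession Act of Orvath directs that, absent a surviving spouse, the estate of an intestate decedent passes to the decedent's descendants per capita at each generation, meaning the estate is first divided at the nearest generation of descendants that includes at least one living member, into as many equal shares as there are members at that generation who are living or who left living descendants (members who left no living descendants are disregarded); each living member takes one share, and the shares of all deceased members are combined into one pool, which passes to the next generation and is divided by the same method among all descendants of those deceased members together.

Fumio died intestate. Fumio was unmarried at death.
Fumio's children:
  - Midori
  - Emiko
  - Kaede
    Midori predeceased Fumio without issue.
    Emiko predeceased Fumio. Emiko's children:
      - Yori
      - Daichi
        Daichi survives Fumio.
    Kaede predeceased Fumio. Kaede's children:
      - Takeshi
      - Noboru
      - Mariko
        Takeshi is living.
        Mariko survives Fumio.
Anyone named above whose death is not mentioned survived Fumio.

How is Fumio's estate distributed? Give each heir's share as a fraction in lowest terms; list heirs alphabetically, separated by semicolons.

Daichi 1/5; Mariko 1/5; Noboru 1/5; Takeshi 1/5; Yori 1/5

There is no surviving spouse, so the entire estate passes to Fumio's descendants per capita at each generation.
No one at generation 1 (Emiko, Kaede) is living; moving to the next generation.
At generation 2 (Yori, Daichi, Takeshi, Noboru, Mariko) there are 5 shares of (1)/5 = 1/5 each.
Living: Yori, Daichi, Takeshi, Noboru, and Mariko — each takes 1/5.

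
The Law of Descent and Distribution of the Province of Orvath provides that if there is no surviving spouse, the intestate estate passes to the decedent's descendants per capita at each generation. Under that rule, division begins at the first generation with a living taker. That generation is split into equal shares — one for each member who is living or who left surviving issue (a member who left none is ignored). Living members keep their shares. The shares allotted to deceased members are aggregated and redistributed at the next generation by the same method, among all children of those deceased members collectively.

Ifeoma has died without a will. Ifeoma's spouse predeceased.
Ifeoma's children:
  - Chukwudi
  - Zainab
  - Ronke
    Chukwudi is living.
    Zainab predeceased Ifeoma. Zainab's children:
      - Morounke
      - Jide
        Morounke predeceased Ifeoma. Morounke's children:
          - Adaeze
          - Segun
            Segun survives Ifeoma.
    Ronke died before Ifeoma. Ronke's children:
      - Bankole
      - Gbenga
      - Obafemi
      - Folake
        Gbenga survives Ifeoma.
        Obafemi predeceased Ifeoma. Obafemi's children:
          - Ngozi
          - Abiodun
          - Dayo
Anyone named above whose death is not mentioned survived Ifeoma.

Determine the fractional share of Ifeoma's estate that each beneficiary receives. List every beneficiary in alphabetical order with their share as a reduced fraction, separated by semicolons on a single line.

Abiodun 2/45; Adaeze 2/45; Bankole 1/9; Chukwudi 1/3; Dayo 2/45; Folake 1/9; Gbenga 1/9; Jide 1/9; Ngozi 2/45; Segun 2/45

There is no surviving spouse, so the entire estate passes to Ifeoma's descendants per capita at each generation.
At generation 1 (Chukwudi, Zainab, Ronke) there are 3 shares of (1)/3 = 1/3 each.
Living: Chukwudi — each takes 1/3.
Deceased: Zainab and Ronke. Their combined 2/3 is pooled and carried to generation 2.
At generation 2 (Morounke, Jide, Bankole, Gbenga, Obafemi, Folake) there are 6 shares of (2/3)/6 = 1/9 each.
Living: Jide, Bankole, Gbenga, and Folake — each takes 1/9.
Deceased: Morounke and Obafemi. Their combined 2/9 is pooled and carried to generation 3.
At generation 3 (Adaeze, Segun, Ngozi, Abiodun, Dayo) there are 5 shares of (2/9)/5 = 2/45 each.
Living: Adaeze, Segun, Ngozi, Abiodun, and Dayo — each takes 2/45.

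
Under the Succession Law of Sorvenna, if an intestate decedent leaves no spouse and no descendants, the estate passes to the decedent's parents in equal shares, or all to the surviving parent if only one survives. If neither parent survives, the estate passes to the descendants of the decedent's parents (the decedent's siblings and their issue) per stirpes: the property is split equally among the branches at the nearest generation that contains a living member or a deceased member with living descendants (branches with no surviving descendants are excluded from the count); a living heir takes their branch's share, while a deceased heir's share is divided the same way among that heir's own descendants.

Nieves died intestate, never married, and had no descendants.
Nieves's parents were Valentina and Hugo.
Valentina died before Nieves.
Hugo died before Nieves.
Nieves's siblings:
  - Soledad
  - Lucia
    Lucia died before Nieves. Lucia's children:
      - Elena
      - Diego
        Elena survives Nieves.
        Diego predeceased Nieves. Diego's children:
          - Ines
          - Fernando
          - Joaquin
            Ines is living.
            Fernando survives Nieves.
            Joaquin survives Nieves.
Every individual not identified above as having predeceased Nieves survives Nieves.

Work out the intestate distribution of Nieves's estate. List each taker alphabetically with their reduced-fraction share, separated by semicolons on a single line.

Neither parent survives and there are no descendants, so the estate passes to Nieves's siblings and their issue per stirpes.
The estate is divided into 2 equal shares of 1/2 among Soledad, Lucia.
Soledad is living and takes 1/2.
Lucia predeceased; the 1/2 allotted to Lucia's branch passes to Lucia's issue by representation.
The 1/2 is divided into 2 equal shares of 1/4 among Elena, Diego.
Elena is living and takes 1/4.
Diego predeceased; the 1/4 allotted to Diego's branch passes to Diego's issue by representation.
The 1/4 is divided into 3 equal shares of 1/12 among Ines, Fernando, Joaquin.
Ines is living and takes 1/12.
Fernando is living and takes 1/12.
Joaquin is living and takes 1/12.

Elena 1/4; Fernando 1/12; Ines 1/12; Joaquin 1/12; Soledad 1/2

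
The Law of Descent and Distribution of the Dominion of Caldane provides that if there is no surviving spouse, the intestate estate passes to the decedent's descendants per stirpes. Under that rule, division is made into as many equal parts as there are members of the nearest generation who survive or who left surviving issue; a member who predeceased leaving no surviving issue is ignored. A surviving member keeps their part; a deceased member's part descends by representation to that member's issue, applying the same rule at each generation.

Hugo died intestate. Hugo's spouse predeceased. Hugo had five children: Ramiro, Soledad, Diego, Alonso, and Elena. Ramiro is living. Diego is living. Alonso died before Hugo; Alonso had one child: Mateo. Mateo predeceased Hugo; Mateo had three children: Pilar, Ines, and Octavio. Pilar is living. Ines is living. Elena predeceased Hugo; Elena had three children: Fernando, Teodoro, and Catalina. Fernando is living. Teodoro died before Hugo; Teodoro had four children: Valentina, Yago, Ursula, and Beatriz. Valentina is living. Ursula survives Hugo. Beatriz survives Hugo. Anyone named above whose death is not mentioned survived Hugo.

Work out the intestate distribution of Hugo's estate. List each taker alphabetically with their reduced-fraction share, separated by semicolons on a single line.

There is no surviving spouse, so the entire estate passes to Hugo's descendants per stirpes.
The estate is divided into 5 equal shares of 1/5 among Ramiro, Soledad, Diego, Alonso, Elena.
Ramiro is living and takes 1/5.
Soledad is living and takes 1/5.
Diego is living and takes 1/5.
Alonso predeceased; the 1/5 allotted to Alonso's branch passes to Alonso's issue by representation.
Mateo's line is the sole branch at this level, so the full 1/5 passes to Mateo's issue by representation.
The 1/5 is divided into 3 equal shares of 1/15 among Pilar, Ines, Octavio.
Pilar is living and takes 1/15.
Ines is living and takes 1/15.
Octavio is living and takes 1/15.
Elena predeceased; the 1/5 allotted to Elena's branch passes to Elena's issue by representation.
The 1/5 is divided into 3 equal shares of 1/15 among Fernando, Teodoro, Catalina.
Fernando is living and takes 1/15.
Teodoro predeceased; the 1/15 allotted to Teodoro's branch passes to Teodoro's issue by representation.
The 1/15 is divided into 4 equal shares of 1/60 among Valentina, Yago, Ursula, Beatriz.
Valentina is living and takes 1/60.
Yago is living and takes 1/60.
Ursula is living and takes 1/60.
Beatriz is living and takes 1/60.
Catalina is living and takes 1/15.

Beatriz 1/60; Catalina 1/15; Diego 1/5; Fernando 1/15; Ines 1/15; Octavio 1/15; Pilar 1/15; Ramiro 1/5; Soledad 1/5; Ursula 1/60; Valentina 1/60; Yago 1/60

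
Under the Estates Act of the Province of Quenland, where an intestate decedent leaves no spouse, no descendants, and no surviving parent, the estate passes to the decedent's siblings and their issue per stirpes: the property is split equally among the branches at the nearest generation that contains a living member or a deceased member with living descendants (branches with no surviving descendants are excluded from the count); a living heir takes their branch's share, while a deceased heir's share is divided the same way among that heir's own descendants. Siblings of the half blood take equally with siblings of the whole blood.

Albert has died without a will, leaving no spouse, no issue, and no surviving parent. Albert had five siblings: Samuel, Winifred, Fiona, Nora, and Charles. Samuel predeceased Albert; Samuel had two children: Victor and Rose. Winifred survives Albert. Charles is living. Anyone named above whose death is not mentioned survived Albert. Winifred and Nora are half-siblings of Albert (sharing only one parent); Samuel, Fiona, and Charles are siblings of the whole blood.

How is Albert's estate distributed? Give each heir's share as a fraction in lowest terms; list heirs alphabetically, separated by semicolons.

No spouse, descendants, or parent survives, so the estate passes to Albert's siblings per stirpes.
Half-blood and whole-blood siblings take equally under the stated rule.
The estate is divided into 5 equal shares of 1/5 among Samuel, Winifred, Fiona, Nora, Charles.
Samuel predeceased; the 1/5 allotted to Samuel's branch passes to Samuel's issue by representation.
The 1/5 is divided into 2 equal shares of 1/10 among Victor, Rose.
Victor is living and takes 1/10.
Rose is living and takes 1/10.
Winifred is living and takes 1/5.
Fiona is living and takes 1/5.
Nora is living and takes 1/5.
Charles is living and takes 1/5.

Charles 1/5; Fiona 1/5; Nora 1/5; Rose 1/10; Victor 1/10; Winifred 1/5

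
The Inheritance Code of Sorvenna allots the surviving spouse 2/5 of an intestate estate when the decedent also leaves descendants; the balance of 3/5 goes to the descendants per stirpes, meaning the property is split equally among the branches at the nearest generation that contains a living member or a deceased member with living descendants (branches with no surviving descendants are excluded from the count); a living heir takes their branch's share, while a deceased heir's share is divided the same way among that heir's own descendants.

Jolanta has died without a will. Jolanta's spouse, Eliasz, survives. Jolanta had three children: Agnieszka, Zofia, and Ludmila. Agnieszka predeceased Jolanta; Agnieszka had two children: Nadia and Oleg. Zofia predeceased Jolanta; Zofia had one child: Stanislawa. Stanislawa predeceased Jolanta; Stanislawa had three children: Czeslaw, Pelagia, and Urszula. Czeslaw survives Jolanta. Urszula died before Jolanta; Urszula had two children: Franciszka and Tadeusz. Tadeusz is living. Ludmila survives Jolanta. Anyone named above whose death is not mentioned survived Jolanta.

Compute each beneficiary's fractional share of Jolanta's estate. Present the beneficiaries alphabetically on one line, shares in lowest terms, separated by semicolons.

Czeslaw 1/15; Eliasz 2/5; Franciszka 1/30; Ludmila 1/5; Nadia 1/10; Oleg 1/10; Pelagia 1/15; Tadeusz 1/30

Eliasz, as surviving spouse, takes 2/5.
The remaining 3/5 passes to Jolanta's descendants per stirpes.
The 3/5 is divided into 3 equal shares of 1/5 among Agnieszka, Zofia, Ludmila.
Agnieszka predeceased; the 1/5 allotted to Agnieszka's branch passes to Agnieszka's issue by representation.
The 1/5 is divided into 2 equal shares of 1/10 among Nadia, Oleg.
Nadia is living and takes 1/10.
Oleg is living and takes 1/10.
Zofia predeceased; the 1/5 allotted to Zofia's branch passes to Zofia's issue by representation.
Stanislawa's line is the sole branch at this level, so the full 1/5 passes to Stanislawa's issue by representation.
The 1/5 is divided into 3 equal shares of 1/15 among Czeslaw, Pelagia, Urszula.
Czeslaw is living and takes 1/15.
Pelagia is living and takes 1/15.
Urszula predeceased; the 1/15 allotted to Urszula's branch passes to Urszula's issue by representation.
The 1/15 is divided into 2 equal shares of 1/30 among Franciszka, Tadeusz.
Franciszka is living and takes 1/30.
Tadeusz is living and takes 1/30.
Ludmila is living and takes 1/5.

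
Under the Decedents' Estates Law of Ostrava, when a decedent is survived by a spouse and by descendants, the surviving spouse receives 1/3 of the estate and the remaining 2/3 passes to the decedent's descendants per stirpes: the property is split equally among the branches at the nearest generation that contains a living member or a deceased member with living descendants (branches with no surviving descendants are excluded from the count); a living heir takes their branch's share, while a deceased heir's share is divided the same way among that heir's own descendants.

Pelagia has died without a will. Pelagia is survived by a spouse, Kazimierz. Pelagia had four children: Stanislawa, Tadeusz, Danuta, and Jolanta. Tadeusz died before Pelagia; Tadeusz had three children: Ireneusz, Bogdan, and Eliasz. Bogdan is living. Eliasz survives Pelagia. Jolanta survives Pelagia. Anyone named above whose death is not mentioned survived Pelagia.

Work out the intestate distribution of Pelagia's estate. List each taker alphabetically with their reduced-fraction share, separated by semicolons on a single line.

Bogdan 1/18; Danuta 1/6; Eliasz 1/18; Ireneusz 1/18; Jolanta 1/6; Kazimierz 1/3; Stanislawa 1/6

Kazimierz, as surviving spouse, takes 1/3.
The remaining 2/3 passes to Pelagia's descendants per stirpes.
The 2/3 is divided into 4 equal shares of 1/6 among Stanislawa, Tadeusz, Danuta, Jolanta.
Stanislawa is living and takes 1/6.
Tadeusz predeceased; the 1/6 allotted to Tadeusz's branch passes to Tadeusz's issue by representation.
The 1/6 is divided into 3 equal shares of 1/18 among Ireneusz, Bogdan, Eliasz.
Ireneusz is living and takes 1/18.
Bogdan is living and takes 1/18.
Eliasz is living and takes 1/18.
Danuta is living and takes 1/6.
Jolanta is living and takes 1/6.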